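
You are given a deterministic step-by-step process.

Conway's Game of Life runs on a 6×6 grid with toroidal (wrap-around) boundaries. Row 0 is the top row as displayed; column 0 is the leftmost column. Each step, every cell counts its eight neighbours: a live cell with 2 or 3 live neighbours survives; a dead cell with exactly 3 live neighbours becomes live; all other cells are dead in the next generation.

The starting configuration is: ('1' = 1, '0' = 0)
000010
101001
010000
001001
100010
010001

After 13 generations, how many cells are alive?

6

[0] 000010
101001
010000
001001
100010
010001
[1] 010010
110001
011001
110001
110010
100011
[2] 010010
000011
001010
000010
000010
000110
[3] 000000
000011
000010
000011
000011
000111
[4] 000100
000011
000100
000100
100000
000101
[5] 000101
000110
000100
000000
000010
000010
[6] 000101
001100
000110
000000
000000
000111
[7] 000001
001000
001110
000000
000010
000101
[8] 000010
001010
001100
000010
000010
000001
[9] 000111
001010
001010
000010
000011
000011
[10] 000000
001000
000011
000010
000100
100000
[11] 000000
000000
000111
000111
000000
000000
[12] 000000
000010
000101
000101
000010
000000
[13] 000000
000010
000101
000101
000010
000000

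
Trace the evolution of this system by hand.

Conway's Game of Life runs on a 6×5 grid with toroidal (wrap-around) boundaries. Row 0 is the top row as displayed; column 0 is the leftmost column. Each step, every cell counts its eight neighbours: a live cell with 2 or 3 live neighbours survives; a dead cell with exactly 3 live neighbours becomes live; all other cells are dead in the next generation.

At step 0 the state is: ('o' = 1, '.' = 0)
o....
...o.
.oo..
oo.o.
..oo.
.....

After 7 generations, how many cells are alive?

1

gen 0: o....
...o.
.oo..
oo.o.
..oo.
.....
gen 1: .....
.oo..
oo.oo
o..oo
.oooo
.....
gen 2: .....
.oooo
.....
.....
.oo..
..oo.
gen 3: .o..o
..oo.
..oo.
.....
.ooo.
.ooo.
gen 4: oo..o
.o..o
..oo.
.o...
.o.o.
....o
gen 5: .o.oo
.o..o
oooo.
.o.o.
o.o..
.oooo
gen 6: .o...
.....
...o.
...o.
o....
.....
gen 7: .....
.....
.....
....o
.....
.....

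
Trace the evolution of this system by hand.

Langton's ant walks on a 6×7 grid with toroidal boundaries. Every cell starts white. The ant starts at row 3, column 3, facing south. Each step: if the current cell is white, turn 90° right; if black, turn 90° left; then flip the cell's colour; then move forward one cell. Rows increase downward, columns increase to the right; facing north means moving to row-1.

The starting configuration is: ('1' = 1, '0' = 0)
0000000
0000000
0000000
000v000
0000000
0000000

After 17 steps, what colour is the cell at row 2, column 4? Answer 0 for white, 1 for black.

0

step 0: 0000000
0000000
0000000
000v000
0000000
0000000
step 1: 0000000
0000000
0000000
00<1000
0000000
0000000
step 2: 0000000
0000000
00^0000
0011000
0000000
0000000
step 3: 0000000
0000000
001>000
0011000
0000000
0000000
step 4: 0000000
0000000
0011000
001v000
0000000
0000000
step 5: 0000000
0000000
0011000
0010>00
0000000
0000000
step 6: 0000000
0000000
0011000
0010100
0000v00
0000000
step 7: 0000000
0000000
0011000
0010100
000<100
0000000
step 8: 0000000
0000000
0011000
001^100
0001100
0000000
step 9: 0000000
0000000
0011000
0011>00
0001100
0000000
step 10: 0000000
0000000
0011^00
0011000
0001100
0000000
step 11: 0000000
0000000
00111>0
0011000
0001100
0000000
step 12: 0000000
0000000
0011110
00110v0
0001100
0000000
step 13: 0000000
0000000
0011110
0011<10
0001100
0000000
step 14: 0000000
0000000
0011^10
0011110
0001100
0000000
step 15: 0000000
0000000
001<010
0011110
0001100
0000000
step 16: 0000000
0000000
0010010
001v110
0001100
0000000
step 17: 0000000
0000000
0010010
0010>10
0001100
0000000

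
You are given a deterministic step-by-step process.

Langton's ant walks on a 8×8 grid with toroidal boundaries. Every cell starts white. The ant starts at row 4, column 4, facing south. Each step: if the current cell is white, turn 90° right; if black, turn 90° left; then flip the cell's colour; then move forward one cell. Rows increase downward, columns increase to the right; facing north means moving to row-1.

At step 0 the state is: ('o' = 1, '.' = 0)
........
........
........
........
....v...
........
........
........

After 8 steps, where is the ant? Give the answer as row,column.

step 0: ........
........
........
........
....v...
........
........
........
step 1: ........
........
........
........
...<o...
........
........
........
step 2: ........
........
........
...^....
...oo...
........
........
........
step 3: ........
........
........
...o>...
...oo...
........
........
........
step 4: ........
........
........
...oo...
...ov...
........
........
........
step 5: ........
........
........
...oo...
...o.>..
........
........
........
step 6: ........
........
........
...oo...
...o.o..
.....v..
........
........
step 7: ........
........
........
...oo...
...o.o..
....<o..
........
........
step 8: ........
........
........
...oo...
...o^o..
....oo..
........
........

4,4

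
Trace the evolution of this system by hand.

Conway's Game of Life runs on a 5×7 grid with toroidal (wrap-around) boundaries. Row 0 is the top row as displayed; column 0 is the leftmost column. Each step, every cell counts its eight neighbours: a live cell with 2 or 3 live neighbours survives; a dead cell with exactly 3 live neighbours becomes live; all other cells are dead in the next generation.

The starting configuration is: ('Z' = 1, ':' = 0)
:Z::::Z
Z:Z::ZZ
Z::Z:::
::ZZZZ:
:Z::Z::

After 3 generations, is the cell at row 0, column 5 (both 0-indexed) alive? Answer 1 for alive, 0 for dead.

0

step 0: :Z::::Z
Z:Z::ZZ
Z::Z:::
::ZZZZ:
:Z::Z::
step 1: :ZZ:::Z
::Z::Z:
Z::::::
:ZZ::Z:
ZZ::Z::
step 2: ::ZZ:ZZ
Z:Z:::Z
::Z:::Z
::Z:::Z
:::Z:ZZ
step 3: :ZZZ:::
Z:Z::::
::ZZ:ZZ
Z:ZZ::Z
Z::Z:::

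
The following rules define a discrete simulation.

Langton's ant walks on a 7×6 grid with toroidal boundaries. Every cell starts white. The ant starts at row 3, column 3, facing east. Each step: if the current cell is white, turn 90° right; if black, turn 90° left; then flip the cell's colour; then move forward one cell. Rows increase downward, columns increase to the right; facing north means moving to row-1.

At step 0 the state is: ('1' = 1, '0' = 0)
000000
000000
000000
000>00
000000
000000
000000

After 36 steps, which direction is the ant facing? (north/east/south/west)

[0] 000000
000000
000000
000>00
000000
000000
000000
[1] 000000
000000
000000
000100
000v00
000000
000000
[2] 000000
000000
000000
000100
00<100
000000
000000
[3] 000000
000000
000000
00^100
001100
000000
000000
[4] 000000
000000
000000
001>00
001100
000000
000000
[5] 000000
000000
000^00
001000
001100
000000
000000
[6] 000000
000000
0001>0
001000
001100
000000
000000
[7] 000000
000000
000110
0010v0
001100
000000
000000
[8] 000000
000000
000110
001<10
001100
000000
000000
[9] 000000
000000
000^10
001110
001100
000000
000000
[10] 000000
000000
00<010
001110
001100
000000
000000
[11] 000000
00^000
001010
001110
001100
000000
000000
[12] 000000
001>00
001010
001110
001100
000000
000000
[13] 000000
001100
001v10
001110
001100
000000
000000
[14] 000000
001100
00<110
001110
001100
000000
000000
[15] 000000
001100
000110
00v110
001100
000000
000000
[16] 000000
001100
000110
000>10
001100
000000
000000
[17] 000000
001100
000^10
000010
001100
000000
000000
[18] 000000
001100
00<010
000010
001100
000000
000000
[19] 000000
00^100
001010
000010
001100
000000
000000
[20] 000000
0<0100
001010
000010
001100
000000
000000
[21] 0^0000
010100
001010
000010
001100
000000
000000
[22] 01>000
010100
001010
000010
001100
000000
000000
[23] 011000
01v100
001010
000010
001100
000000
000000
[24] 011000
0<1100
001010
000010
001100
000000
000000
[25] 011000
001100
0v1010
000010
001100
000000
000000
[26] 011000
001100
<11010
000010
001100
000000
000000
[27] 011000
^01100
111010
000010
001100
000000
000000
[28] 011000
1>1100
111010
000010
001100
000000
000000
[29] 011000
111100
1v1010
000010
001100
000000
000000
[30] 011000
111100
10>010
000010
001100
000000
000000
[31] 011000
11^100
100010
000010
001100
000000
000000
[32] 011000
1<0100
100010
000010
001100
000000
000000
[33] 011000
100100
1v0010
000010
001100
000000
000000
[34] 011000
100100
<10010
000010
001100
000000
000000
[35] 011000
100100
010010
v00010
001100
000000
000000
[36] 011000
100100
010010
10001<
001100
000000
000000

west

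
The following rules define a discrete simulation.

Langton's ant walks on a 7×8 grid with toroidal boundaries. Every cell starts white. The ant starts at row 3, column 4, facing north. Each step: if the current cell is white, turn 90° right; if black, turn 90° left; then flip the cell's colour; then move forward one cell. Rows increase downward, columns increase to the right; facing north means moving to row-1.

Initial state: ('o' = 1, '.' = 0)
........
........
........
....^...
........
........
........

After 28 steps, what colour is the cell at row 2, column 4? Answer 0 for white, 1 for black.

t=0: ........
........
........
....^...
........
........
........
t=1: ........
........
........
....o>..
........
........
........
t=2: ........
........
........
....oo..
.....v..
........
........
t=3: ........
........
........
....oo..
....<o..
........
........
t=4: ........
........
........
....^o..
....oo..
........
........
t=5: ........
........
........
...<.o..
....oo..
........
........
t=6: ........
........
...^....
...o.o..
....oo..
........
........
t=7: ........
........
...o>...
...o.o..
....oo..
........
........
t=8: ........
........
...oo...
...ovo..
....oo..
........
........
t=9: ........
........
...oo...
...<oo..
....oo..
........
........
t=10: ........
........
...oo...
....oo..
...voo..
........
........
t=11: ........
........
...oo...
....oo..
..<ooo..
........
........
t=12: ........
........
...oo...
..^.oo..
..oooo..
........
........
t=13: ........
........
...oo...
..o>oo..
..oooo..
........
........
t=14: ........
........
...oo...
..oooo..
..ovoo..
........
........
t=15: ........
........
...oo...
..oooo..
..o.>o..
........
........
t=16: ........
........
...oo...
..oo^o..
..o..o..
........
........
t=17: ........
........
...oo...
..o<.o..
..o..o..
........
........
t=18: ........
........
...oo...
..o..o..
..ov.o..
........
........
t=19: ........
........
...oo...
..o..o..
..<o.o..
........
........
t=20: ........
........
...oo...
..o..o..
...o.o..
..v.....
........
t=21: ........
........
...oo...
..o..o..
...o.o..
.<o.....
........
t=22: ........
........
...oo...
..o..o..
.^.o.o..
.oo.....
........
t=23: ........
........
...oo...
..o..o..
.o>o.o..
.oo.....
........
t=24: ........
........
...oo...
..o..o..
.ooo.o..
.ov.....
........
t=25: ........
........
...oo...
..o..o..
.ooo.o..
.o.>....
........
t=26: ........
........
...oo...
..o..o..
.ooo.o..
.o.o....
...v....
t=27: ........
........
...oo...
..o..o..
.ooo.o..
.o.o....
..<o....
t=28: ........
........
...oo...
..o..o..
.ooo.o..
.o^o....
..oo....

1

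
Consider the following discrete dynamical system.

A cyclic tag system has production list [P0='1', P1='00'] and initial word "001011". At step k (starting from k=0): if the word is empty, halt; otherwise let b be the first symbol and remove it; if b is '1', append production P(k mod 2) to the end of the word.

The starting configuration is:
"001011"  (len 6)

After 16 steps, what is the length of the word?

[0] "001011"  (len 6)
[1] "01011"  (len 5)
[2] "1011"  (len 4)
[3] "0111"  (len 4)
[4] "111"  (len 3)
[5] "111"  (len 3)
[6] "1100"  (len 4)
[7] "1001"  (len 4)
[8] "00100"  (len 5)
[9] "0100"  (len 4)
[10] "100"  (len 3)
[11] "001"  (len 3)
[12] "01"  (len 2)
[13] "1"  (len 1)
[14] "00"  (len 2)
[15] "0"  (len 1)
[16] (halted — word empty)

0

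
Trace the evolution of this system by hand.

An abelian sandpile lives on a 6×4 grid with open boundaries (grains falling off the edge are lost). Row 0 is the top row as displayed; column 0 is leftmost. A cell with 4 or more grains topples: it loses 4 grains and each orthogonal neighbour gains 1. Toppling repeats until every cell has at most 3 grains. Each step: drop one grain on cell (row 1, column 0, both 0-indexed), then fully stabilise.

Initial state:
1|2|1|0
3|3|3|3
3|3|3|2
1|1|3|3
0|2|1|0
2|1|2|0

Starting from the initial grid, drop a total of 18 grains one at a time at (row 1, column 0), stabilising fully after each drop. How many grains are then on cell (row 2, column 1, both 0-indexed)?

1

k=0  1|2|1|0
3|3|3|3
3|3|3|2
1|1|3|3
0|2|1|0
2|1|2|0
k=1  2|3|2|1
2|2|2|1
1|2|3|1
2|3|1|1
0|2|2|1
2|1|2|0
k=2  2|3|2|1
3|2|2|1
1|2|3|1
2|3|1|1
0|2|2|1
2|1|2|0
k=3  3|3|2|1
0|3|2|1
2|2|3|1
2|3|1|1
0|2|2|1
2|1|2|0
k=4  3|3|2|1
1|3|2|1
2|2|3|1
2|3|1|1
0|2|2|1
2|1|2|0
k=5  3|3|2|1
2|3|2|1
2|2|3|1
2|3|1|1
0|2|2|1
2|1|2|0
k=6  3|3|2|1
3|3|2|1
2|2|3|1
2|3|1|1
0|2|2|1
2|1|2|0
k=7  1|1|3|1
2|1|3|1
3|3|3|1
2|3|1|1
0|2|2|1
2|1|2|0
k=8  1|1|3|1
3|1|3|1
3|3|3|1
2|3|1|1
0|2|2|1
2|1|2|0
k=9  2|3|0|2
2|0|2|2
2|3|1|2
0|1|3|1
1|3|2|1
2|1|2|0
k=10  2|3|0|2
3|0|2|2
2|3|1|2
0|1|3|1
1|3|2|1
2|1|2|0
k=11  3|3|0|2
0|1|2|2
3|3|1|2
0|1|3|1
1|3|2|1
2|1|2|0
k=12  3|3|0|2
1|1|2|2
3|3|1|2
0|1|3|1
1|3|2|1
2|1|2|0
k=13  3|3|0|2
2|1|2|2
3|3|1|2
0|1|3|1
1|3|2|1
2|1|2|0
k=14  3|3|0|2
3|1|2|2
3|3|1|2
0|1|3|1
1|3|2|1
2|1|2|0
k=15  1|1|1|2
3|0|3|2
1|1|2|2
1|2|3|1
1|3|2|1
2|1|2|0
k=16  2|1|1|2
0|1|3|2
2|1|2|2
1|2|3|1
1|3|2|1
2|1|2|0
k=17  2|1|1|2
1|1|3|2
2|1|2|2
1|2|3|1
1|3|2|1
2|1|2|0
k=18  2|1|1|2
2|1|3|2
2|1|2|2
1|2|3|1
1|3|2|1
2|1|2|0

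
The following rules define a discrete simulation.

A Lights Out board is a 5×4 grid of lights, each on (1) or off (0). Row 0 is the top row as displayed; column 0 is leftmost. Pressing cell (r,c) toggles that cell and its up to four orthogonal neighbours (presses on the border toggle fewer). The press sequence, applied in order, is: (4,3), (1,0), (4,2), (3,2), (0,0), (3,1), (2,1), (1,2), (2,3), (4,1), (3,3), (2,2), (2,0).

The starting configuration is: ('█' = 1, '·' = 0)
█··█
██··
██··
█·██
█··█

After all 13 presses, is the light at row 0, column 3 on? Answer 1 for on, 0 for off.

[0] █··█
██··
██··
█·██
█··█
[1] █··█
██··
██··
█·█·
█·█·
[2] ···█
····
·█··
█·█·
█·█·
[3] ···█
····
·█··
█···
██·█
[4] ···█
····
·██·
████
████
[5] ██·█
█···
·██·
████
████
[6] ██·█
█···
··█·
···█
█·██
[7] ██·█
██··
██··
·█·█
█·██
[8] ████
█·██
███·
·█·█
█·██
[9] ████
█·█·
██·█
·█··
█·██
[10] ████
█·█·
██·█
····
·█·█
[11] ████
█·█·
██··
··██
·█··
[12] ████
█···
█·██
···█
·█··
[13] ████
····
·███
█··█
·█··

1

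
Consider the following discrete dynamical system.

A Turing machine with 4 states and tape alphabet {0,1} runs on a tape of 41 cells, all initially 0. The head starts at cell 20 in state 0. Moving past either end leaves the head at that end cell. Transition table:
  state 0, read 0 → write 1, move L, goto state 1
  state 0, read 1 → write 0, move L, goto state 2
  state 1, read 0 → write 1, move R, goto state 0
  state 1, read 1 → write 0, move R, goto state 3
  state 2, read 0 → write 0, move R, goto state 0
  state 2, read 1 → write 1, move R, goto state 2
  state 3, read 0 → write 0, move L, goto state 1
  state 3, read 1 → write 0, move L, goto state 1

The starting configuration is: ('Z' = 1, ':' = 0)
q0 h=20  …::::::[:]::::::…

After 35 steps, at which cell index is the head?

27

k=0  q0 h=20  …::::::[:]::::::…
k=1  q1 h=19  …::::::[:]Z:::::…
k=2  q0 h=20  …:::::Z[Z]::::::…
k=3  q2 h=19  …::::::[Z]::::::…
k=4  q2 h=20  …:::::Z[:]::::::…
k=5  q0 h=21  …::::Z:[:]::::::…
k=6  q1 h=20  …:::::Z[:]Z:::::…
k=7  q0 h=21  …::::ZZ[Z]::::::…
k=8  q2 h=20  …:::::Z[Z]::::::…
k=9  q2 h=21  …::::ZZ[:]::::::…
k=10  q0 h=22  …:::ZZ:[:]::::::…
k=11  q1 h=21  …::::ZZ[:]Z:::::…
k=12  q0 h=22  …:::ZZZ[Z]::::::…
k=13  q2 h=21  …::::ZZ[Z]::::::…
k=14  q2 h=22  …:::ZZZ[:]::::::…
k=15  q0 h=23  …::ZZZ:[:]::::::…
k=16  q1 h=22  …:::ZZZ[:]Z:::::…
k=17  q0 h=23  …::ZZZZ[Z]::::::…
k=18  q2 h=22  …:::ZZZ[Z]::::::…
k=19  q2 h=23  …::ZZZZ[:]::::::…
k=20  q0 h=24  …:ZZZZ:[:]::::::…
k=21  q1 h=23  …::ZZZZ[:]Z:::::…
k=22  q0 h=24  …:ZZZZZ[Z]::::::…
k=23  q2 h=23  …::ZZZZ[Z]::::::…
k=24  q2 h=24  …:ZZZZZ[:]::::::…
k=25  q0 h=25  …ZZZZZ:[:]::::::…
k=26  q1 h=24  …:ZZZZZ[:]Z:::::…
k=27  q0 h=25  …ZZZZZZ[Z]::::::…
k=28  q2 h=24  …:ZZZZZ[Z]::::::…
k=29  q2 h=25  …ZZZZZZ[:]::::::…
k=30  q0 h=26  …ZZZZZ:[:]::::::…
k=31  q1 h=25  …ZZZZZZ[:]Z:::::…
k=32  q0 h=26  …ZZZZZZ[Z]::::::…
k=33  q2 h=25  …ZZZZZZ[Z]::::::…
k=34  q2 h=26  …ZZZZZZ[:]::::::…
k=35  q0 h=27  …ZZZZZ:[:]::::::…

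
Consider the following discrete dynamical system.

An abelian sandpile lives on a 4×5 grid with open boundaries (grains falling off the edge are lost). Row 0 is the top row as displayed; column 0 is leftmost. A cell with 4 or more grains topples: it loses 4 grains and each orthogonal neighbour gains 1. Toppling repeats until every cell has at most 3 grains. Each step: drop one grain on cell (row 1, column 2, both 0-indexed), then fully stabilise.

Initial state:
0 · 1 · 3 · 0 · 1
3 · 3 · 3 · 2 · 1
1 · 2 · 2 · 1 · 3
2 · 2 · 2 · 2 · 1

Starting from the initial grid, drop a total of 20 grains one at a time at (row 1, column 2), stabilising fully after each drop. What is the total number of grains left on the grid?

41

[0] 0 · 1 · 3 · 0 · 1
3 · 3 · 3 · 2 · 1
1 · 2 · 2 · 1 · 3
2 · 2 · 2 · 2 · 1
[1] 1 · 3 · 0 · 1 · 1
0 · 1 · 2 · 3 · 1
2 · 3 · 3 · 1 · 3
2 · 2 · 2 · 2 · 1
[2] 1 · 3 · 0 · 1 · 1
0 · 1 · 3 · 3 · 1
2 · 3 · 3 · 1 · 3
2 · 2 · 2 · 2 · 1
[3] 1 · 3 · 1 · 2 · 1
0 · 3 · 2 · 0 · 2
3 · 0 · 1 · 3 · 3
2 · 3 · 3 · 2 · 1
[4] 1 · 3 · 1 · 2 · 1
0 · 3 · 3 · 0 · 2
3 · 0 · 1 · 3 · 3
2 · 3 · 3 · 2 · 1
[5] 2 · 0 · 3 · 2 · 1
1 · 1 · 1 · 1 · 2
3 · 1 · 2 · 3 · 3
2 · 3 · 3 · 2 · 1
[6] 2 · 0 · 3 · 2 · 1
1 · 1 · 2 · 1 · 2
3 · 1 · 2 · 3 · 3
2 · 3 · 3 · 2 · 1
[7] 2 · 0 · 3 · 2 · 1
1 · 1 · 3 · 1 · 2
3 · 1 · 2 · 3 · 3
2 · 3 · 3 · 2 · 1
[8] 2 · 1 · 0 · 3 · 1
1 · 2 · 1 · 2 · 2
3 · 1 · 3 · 3 · 3
2 · 3 · 3 · 2 · 1
[9] 2 · 1 · 0 · 3 · 1
1 · 2 · 2 · 2 · 2
3 · 1 · 3 · 3 · 3
2 · 3 · 3 · 2 · 1
[10] 2 · 1 · 0 · 3 · 1
1 · 2 · 3 · 2 · 2
3 · 1 · 3 · 3 · 3
2 · 3 · 3 · 2 · 1
[11] 2 · 1 · 2 · 0 · 3
1 · 3 · 2 · 2 · 0
3 · 3 · 2 · 3 · 1
3 · 0 · 2 · 0 · 3
[12] 2 · 1 · 2 · 0 · 3
1 · 3 · 3 · 2 · 0
3 · 3 · 2 · 3 · 1
3 · 0 · 2 · 0 · 3
[13] 2 · 2 · 3 · 1 · 3
3 · 1 · 3 · 0 · 1
1 · 2 · 1 · 1 · 2
0 · 2 · 3 · 1 · 3
[14] 2 · 3 · 0 · 2 · 3
3 · 2 · 1 · 1 · 1
1 · 2 · 2 · 1 · 2
0 · 2 · 3 · 1 · 3
[15] 2 · 3 · 0 · 2 · 3
3 · 2 · 2 · 1 · 1
1 · 2 · 2 · 1 · 2
0 · 2 · 3 · 1 · 3
[16] 2 · 3 · 0 · 2 · 3
3 · 2 · 3 · 1 · 1
1 · 2 · 2 · 1 · 2
0 · 2 · 3 · 1 · 3
[17] 2 · 3 · 1 · 2 · 3
3 · 3 · 0 · 2 · 1
1 · 2 · 3 · 1 · 2
0 · 2 · 3 · 1 · 3
[18] 2 · 3 · 1 · 2 · 3
3 · 3 · 1 · 2 · 1
1 · 2 · 3 · 1 · 2
0 · 2 · 3 · 1 · 3
[19] 2 · 3 · 1 · 2 · 3
3 · 3 · 2 · 2 · 1
1 · 2 · 3 · 1 · 2
0 · 2 · 3 · 1 · 3
[20] 2 · 3 · 1 · 2 · 3
3 · 3 · 3 · 2 · 1
1 · 2 · 3 · 1 · 2
0 · 2 · 3 · 1 · 3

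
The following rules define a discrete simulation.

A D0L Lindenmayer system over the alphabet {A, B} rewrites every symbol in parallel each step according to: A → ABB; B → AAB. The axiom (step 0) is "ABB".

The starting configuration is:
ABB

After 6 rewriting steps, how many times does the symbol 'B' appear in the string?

1094

k=0  ABB
k=1  ABBAABAAB
k=2  ABBAABAABABBABBAABABBABBAAB
k=3  ABBAABAABABBABBAABABBABBAABABBAABAABABBAABAABABBABBAABABBAABAABABBAABAABABBABBAAB
k=4  ABBAABAABABBABBAABABBABBAABABBAABAABABBAABAABABBABBAABABBA…BAABABBAABAABABBABBAABABBABBAABABBAABAABABBAABAABABBABBAAB  (len 243)
k=5  ABBAABAABABBABBAABABBABBAABABBAABAABABBAABAABABBABBAABABBA…BAABABBAABAABABBABBAABABBABBAABABBAABAABABBAABAABABBABBAAB  (len 729)
k=6  ABBAABAABABBABBAABABBABBAABABBAABAABABBAABAABABBABBAABABBA…BAABABBAABAABABBABBAABABBABBAABABBAABAABABBAABAABABBABBAAB  (len 2187)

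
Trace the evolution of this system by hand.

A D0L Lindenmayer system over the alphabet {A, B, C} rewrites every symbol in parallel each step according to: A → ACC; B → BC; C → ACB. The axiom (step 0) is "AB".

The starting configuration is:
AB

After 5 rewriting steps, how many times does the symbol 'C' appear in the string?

132

k=0  AB
k=1  ACCBC
k=2  ACCACBACBBCACB
k=3  ACCACBACBACCACBBCACCACBBCBCACBACCACBBC
k=4  ACCACBACBACCACBBCACCACBBCACCACBACBACCACBBCBCACBACCACBACBACCACBBCBCACBBCACBACCACBBCACCACBACBACCACBBCBCACB
k=5  ACCACBACBACCACBBCACCACBBCACCACBACBACCACBBCBCACBACCACBACBAC…CACBACBACCACBBCACCACBBCACCACBACBACCACBBCBCACBBCACBACCACBBC  (len 284)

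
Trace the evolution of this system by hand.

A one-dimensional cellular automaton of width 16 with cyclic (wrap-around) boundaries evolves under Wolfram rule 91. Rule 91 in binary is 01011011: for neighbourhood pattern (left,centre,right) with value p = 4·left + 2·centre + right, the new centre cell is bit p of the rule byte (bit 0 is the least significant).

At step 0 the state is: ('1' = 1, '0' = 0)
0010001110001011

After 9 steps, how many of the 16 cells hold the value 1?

10

t=0: 0010001110001011
t=1: 1101111011110011
t=2: 0101001010011110
t=3: 1000110001110011
t=4: 1111111111011110
t=5: 1000000001010010
t=6: 0111111110001100
t=7: 1100000011111111
t=8: 0111111110000000
t=9: 1100000011111111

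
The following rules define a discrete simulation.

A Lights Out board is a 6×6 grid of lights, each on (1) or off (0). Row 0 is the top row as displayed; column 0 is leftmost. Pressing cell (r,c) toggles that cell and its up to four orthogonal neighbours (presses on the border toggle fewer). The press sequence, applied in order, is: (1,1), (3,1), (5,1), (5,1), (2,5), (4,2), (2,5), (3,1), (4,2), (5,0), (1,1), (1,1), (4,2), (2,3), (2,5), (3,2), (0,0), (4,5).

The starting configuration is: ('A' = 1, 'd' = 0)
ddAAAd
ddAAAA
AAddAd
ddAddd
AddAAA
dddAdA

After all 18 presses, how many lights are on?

k=0  ddAAAd
ddAAAA
AAddAd
ddAddd
AddAAA
dddAdA
k=1  dAAAAd
AAdAAA
AdddAd
ddAddd
AddAAA
dddAdA
k=2  dAAAAd
AAdAAA
AAddAd
AAdddd
AAdAAA
dddAdA
k=3  dAAAAd
AAdAAA
AAddAd
AAdddd
AddAAA
AAAAdA
k=4  dAAAAd
AAdAAA
AAddAd
AAdddd
AAdAAA
dddAdA
k=5  dAAAAd
AAdAAd
AAdddA
AAdddA
AAdAAA
dddAdA
k=6  dAAAAd
AAdAAd
AAdddA
AAAddA
AdAdAA
ddAAdA
k=7  dAAAAd
AAdAAA
AAddAd
AAAddd
AdAdAA
ddAAdA
k=8  dAAAAd
AAdAAA
AdddAd
dddddd
AAAdAA
ddAAdA
k=9  dAAAAd
AAdAAA
AdddAd
ddAddd
AddAAA
dddAdA
k=10  dAAAAd
AAdAAA
AdddAd
ddAddd
dddAAA
AAdAdA
k=11  ddAAAd
ddAAAA
AAddAd
ddAddd
dddAAA
AAdAdA
k=12  dAAAAd
AAdAAA
AdddAd
ddAddd
dddAAA
AAdAdA
k=13  dAAAAd
AAdAAA
AdddAd
dddddd
dAAdAA
AAAAdA
k=14  dAAAAd
AAddAA
AdAAdd
dddAdd
dAAdAA
AAAAdA
k=15  dAAAAd
AAddAd
AdAAAA
dddAdA
dAAdAA
AAAAdA
k=16  dAAAAd
AAddAd
AddAAA
dAAddA
dAddAA
AAAAdA
k=17  AdAAAd
dAddAd
AddAAA
dAAddA
dAddAA
AAAAdA
k=18  AdAAAd
dAddAd
AddAAA
dAAddd
dAdddd
AAAAdd

17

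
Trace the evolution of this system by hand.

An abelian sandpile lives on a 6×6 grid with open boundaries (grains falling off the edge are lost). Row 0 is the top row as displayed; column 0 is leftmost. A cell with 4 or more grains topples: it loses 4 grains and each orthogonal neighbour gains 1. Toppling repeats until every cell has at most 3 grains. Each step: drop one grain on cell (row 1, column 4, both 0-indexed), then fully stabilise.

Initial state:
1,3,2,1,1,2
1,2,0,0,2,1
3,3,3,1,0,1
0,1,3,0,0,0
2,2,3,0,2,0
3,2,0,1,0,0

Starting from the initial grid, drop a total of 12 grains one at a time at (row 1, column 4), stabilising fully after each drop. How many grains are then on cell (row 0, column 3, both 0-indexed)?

3

k=0  1,3,2,1,1,2
1,2,0,0,2,1
3,3,3,1,0,1
0,1,3,0,0,0
2,2,3,0,2,0
3,2,0,1,0,0
k=1  1,3,2,1,1,2
1,2,0,0,3,1
3,3,3,1,0,1
0,1,3,0,0,0
2,2,3,0,2,0
3,2,0,1,0,0
k=2  1,3,2,1,2,2
1,2,0,1,0,2
3,3,3,1,1,1
0,1,3,0,0,0
2,2,3,0,2,0
3,2,0,1,0,0
k=3  1,3,2,1,2,2
1,2,0,1,1,2
3,3,3,1,1,1
0,1,3,0,0,0
2,2,3,0,2,0
3,2,0,1,0,0
k=4  1,3,2,1,2,2
1,2,0,1,2,2
3,3,3,1,1,1
0,1,3,0,0,0
2,2,3,0,2,0
3,2,0,1,0,0
k=5  1,3,2,1,2,2
1,2,0,1,3,2
3,3,3,1,1,1
0,1,3,0,0,0
2,2,3,0,2,0
3,2,0,1,0,0
k=6  1,3,2,1,3,2
1,2,0,2,0,3
3,3,3,1,2,1
0,1,3,0,0,0
2,2,3,0,2,0
3,2,0,1,0,0
k=7  1,3,2,1,3,2
1,2,0,2,1,3
3,3,3,1,2,1
0,1,3,0,0,0
2,2,3,0,2,0
3,2,0,1,0,0
k=8  1,3,2,1,3,2
1,2,0,2,2,3
3,3,3,1,2,1
0,1,3,0,0,0
2,2,3,0,2,0
3,2,0,1,0,0
k=9  1,3,2,1,3,2
1,2,0,2,3,3
3,3,3,1,2,1
0,1,3,0,0,0
2,2,3,0,2,0
3,2,0,1,0,0
k=10  1,3,2,2,1,0
1,2,0,3,2,1
3,3,3,1,3,2
0,1,3,0,0,0
2,2,3,0,2,0
3,2,0,1,0,0
k=11  1,3,2,2,1,0
1,2,0,3,3,1
3,3,3,1,3,2
0,1,3,0,0,0
2,2,3,0,2,0
3,2,0,1,0,0
k=12  1,3,2,3,2,0
1,2,1,0,2,2
3,3,3,3,0,3
0,1,3,0,1,0
2,2,3,0,2,0
3,2,0,1,0,0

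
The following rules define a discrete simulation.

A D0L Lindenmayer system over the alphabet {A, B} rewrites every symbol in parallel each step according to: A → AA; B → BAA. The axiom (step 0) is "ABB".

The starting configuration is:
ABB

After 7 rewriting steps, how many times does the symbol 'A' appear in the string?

636

0) ABB
1) AABAABAA
2) AAAABAAAAAABAAAAAA
3) AAAAAAAABAAAAAAAAAAAAAABAAAAAAAAAAAAAA
4) AAAAAAAAAAAAAAAABAAAAAAAAAAAAAAAAAAAAAAAAAAAAAABAAAAAAAAAAAAAAAAAAAAAAAAAAAAAA
5) AAAAAAAAAAAAAAAAAAAAAAAAAAAAAAAABAAAAAAAAAAAAAAAAAAAAAAAAA…AAAAAAAAAAAAAAAAAAAAAAAAAAAAAAAAAAAAAAAAAAAAAAAAAAAAAAAAAA  (len 158)
6) AAAAAAAAAAAAAAAAAAAAAAAAAAAAAAAAAAAAAAAAAAAAAAAAAAAAAAAAAA…AAAAAAAAAAAAAAAAAAAAAAAAAAAAAAAAAAAAAAAAAAAAAAAAAAAAAAAAAA  (len 318)
7) AAAAAAAAAAAAAAAAAAAAAAAAAAAAAAAAAAAAAAAAAAAAAAAAAAAAAAAAAA…AAAAAAAAAAAAAAAAAAAAAAAAAAAAAAAAAAAAAAAAAAAAAAAAAAAAAAAAAA  (len 638)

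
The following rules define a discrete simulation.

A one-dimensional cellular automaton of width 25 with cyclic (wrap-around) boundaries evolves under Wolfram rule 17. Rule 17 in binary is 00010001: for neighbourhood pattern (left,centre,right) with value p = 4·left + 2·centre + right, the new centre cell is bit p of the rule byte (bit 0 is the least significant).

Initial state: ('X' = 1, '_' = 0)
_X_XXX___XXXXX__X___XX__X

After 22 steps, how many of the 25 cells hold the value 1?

15

gen 0: _X_XXX___XXXXX__X___XX__X
gen 1: ______XX______X__XX___X__
gen 2: XXXXX___XXXXX__X___XX__XX
gen 3: _____XX______X__XX___X___
gen 4: XXXX___XXXXX__X___XX__XXX
gen 5: ____XX______X__XX___X____
gen 6: XXX___XXXXX__X___XX__XXXX
gen 7: ___XX______X__XX___X_____
gen 8: XX___XXXXX__X___XX__XXXXX
gen 9: __XX______X__XX___X______
gen 10: X___XXXXX__X___XX__XXXXXX
gen 11: _XX______X__XX___X_______
gen 12: ___XXXXX__X___XX__XXXXXXX
gen 13: XX______X__XX___X________
gen 14: __XXXXX__X___XX__XXXXXXX_
gen 15: X______X__XX___X________X
gen 16: _XXXXX__X___XX__XXXXXXX__
gen 17: ______X__XX___X________XX
gen 18: XXXXX__X___XX__XXXXXXX___
gen 19: _____X__XX___X________XX_
gen 20: XXXX__X___XX__XXXXXXX___X
gen 21: ____X__XX___X________XX__
gen 22: XXX__X___XX__XXXXXXX___XX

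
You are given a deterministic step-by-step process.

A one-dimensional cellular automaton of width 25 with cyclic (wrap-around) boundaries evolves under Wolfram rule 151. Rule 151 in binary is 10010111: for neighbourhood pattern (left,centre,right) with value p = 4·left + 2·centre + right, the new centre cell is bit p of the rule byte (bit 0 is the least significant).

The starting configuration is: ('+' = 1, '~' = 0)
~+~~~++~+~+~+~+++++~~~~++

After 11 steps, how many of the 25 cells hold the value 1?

21

t=0: ~+~~~++~+~+~+~+++++~~~~++
t=1: ~++++~~~+~+~+~~+++~++++~~
t=2: +~++~++++~+~+++~+~~~++~++
t=3: ~~~~~~++~~+~~+~~++++~~~~+
t=4: ++++++~~++++++++~++~+++++
t=5: +++++~++~++++++~~~~~~++++
t=6: ++++~~~~~~++++~++++++~+++
t=7: +++~++++++~++~~~++++~~~++
t=8: ++~~~++++~~~~+++~++~+++~+
t=9: +~+++~++~++++~+~~~~~~+~~~
t=10: +~~+~~~~~~++~~+++++++++++
t=11: ~+++++++++~~++~++++++++++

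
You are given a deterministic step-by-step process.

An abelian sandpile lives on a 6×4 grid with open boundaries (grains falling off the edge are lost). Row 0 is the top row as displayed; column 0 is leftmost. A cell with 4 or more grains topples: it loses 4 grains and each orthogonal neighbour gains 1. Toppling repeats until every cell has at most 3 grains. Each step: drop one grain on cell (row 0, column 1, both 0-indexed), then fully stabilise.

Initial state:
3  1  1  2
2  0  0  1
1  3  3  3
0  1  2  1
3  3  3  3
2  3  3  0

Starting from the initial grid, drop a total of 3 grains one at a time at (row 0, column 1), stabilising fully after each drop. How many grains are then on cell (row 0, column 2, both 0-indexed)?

2

[0] 3  1  1  2
2  0  0  1
1  3  3  3
0  1  2  1
3  3  3  3
2  3  3  0
[1] 3  2  1  2
2  0  0  1
1  3  3  3
0  1  2  1
3  3  3  3
2  3  3  0
[2] 3  3  1  2
2  0  0  1
1  3  3  3
0  1  2  1
3  3  3  3
2  3  3  0
[3] 0  1  2  2
3  1  0  1
1  3  3  3
0  1  2  1
3  3  3  3
2  3  3  0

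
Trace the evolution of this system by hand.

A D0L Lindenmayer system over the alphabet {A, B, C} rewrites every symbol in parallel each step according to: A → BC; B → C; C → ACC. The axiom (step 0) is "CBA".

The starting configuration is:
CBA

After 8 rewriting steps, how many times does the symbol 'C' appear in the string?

t=0: CBA
t=1: ACCCBC
t=2: BCACCACCACCCACC
t=3: CACCBCACCACCBCACCACCBCACCACCACCBCACCACC
t=4: ACCBCACCACCCACCBCACCACCBCACCACCCACCBCACCACCBCACCACCCACCBCACCACCBCACCACCBCACCACCCACCBCACCACCBCACCACC
t=5: BCACCACCCACCBCACCACCBCACCACCACCBCACCACCCACCBCACCACCBCACCAC…CACCACCACCBCACCACCCACCBCACCACCBCACCACCCACCBCACCACCBCACCACC  (len 252)
t=6: CACCBCACCACCBCACCACCACCBCACCACCCACCBCACCACCBCACCACCCACCBCA…CACCACCACCBCACCACCCACCBCACCACCBCACCACCCACCBCACCACCBCACCACC  (len 642)
t=7: ACCBCACCACCCACCBCACCACCBCACCACCCACCBCACCACCBCACCACCBCACCAC…CACCACCACCBCACCACCCACCBCACCACCBCACCACCCACCBCACCACCBCACCACC  (len 1635)
t=8: BCACCACCCACCBCACCACCBCACCACCACCBCACCACCCACCBCACCACCBCACCAC…CACCACCACCBCACCACCCACCBCACCACCBCACCACCCACCBCACCACCBCACCACC  (len 4164)

2692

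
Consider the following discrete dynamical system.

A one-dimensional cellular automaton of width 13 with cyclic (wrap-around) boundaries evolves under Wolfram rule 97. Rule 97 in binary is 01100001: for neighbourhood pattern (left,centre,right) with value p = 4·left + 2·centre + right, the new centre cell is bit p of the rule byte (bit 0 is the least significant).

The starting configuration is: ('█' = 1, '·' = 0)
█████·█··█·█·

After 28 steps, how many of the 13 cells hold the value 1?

10

k=0  █████·█··█·█·
k=1  ····██····█·█
k=2  ·██··█·██··█·
k=3  ··█···█·█····
k=4  █···█··█··███
k=5  █·█··········
k=6  ·█··████████·
k=7  ···········█·
k=8  ██████████···
k=9  ·········█·█·
k=10  ████████··█··
k=11  ·······█·····
k=12  ██████···████
k=13  ·····█·█·····
k=14  ████··█··████
k=15  ···█·········
k=16  ██···████████
k=17  ·█·█·········
k=18  ··█··████████
k=19  ············█
k=20  ·██████████··
k=21  ··········█·█
k=22  ·████████··█·
k=23  ········█····
k=24  ███████···███
k=25  ······█·█····
k=26  █████··█··███
k=27  ····█········
k=28  ███···███████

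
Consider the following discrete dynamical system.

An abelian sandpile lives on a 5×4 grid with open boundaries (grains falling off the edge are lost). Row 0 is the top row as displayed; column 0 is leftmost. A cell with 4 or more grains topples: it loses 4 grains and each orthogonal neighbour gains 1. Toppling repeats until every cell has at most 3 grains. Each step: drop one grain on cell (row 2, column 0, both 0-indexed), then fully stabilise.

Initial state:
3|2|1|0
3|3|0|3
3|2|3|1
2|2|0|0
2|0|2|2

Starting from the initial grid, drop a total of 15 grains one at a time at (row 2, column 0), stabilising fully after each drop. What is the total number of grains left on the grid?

33

step 0: 3|2|1|0
3|3|0|3
3|2|3|1
2|2|0|0
2|0|2|2
step 1: 1|0|2|0
2|2|2|3
2|1|0|2
3|3|1|0
2|0|2|2
step 2: 1|0|2|0
2|2|2|3
3|1|0|2
3|3|1|0
2|0|2|2
step 3: 1|0|2|0
3|2|2|3
1|3|0|2
1|0|2|0
3|1|2|2
step 4: 1|0|2|0
3|2|2|3
2|3|0|2
1|0|2|0
3|1|2|2
step 5: 1|0|2|0
3|2|2|3
3|3|0|2
1|0|2|0
3|1|2|2
step 6: 2|1|2|0
1|0|3|3
2|1|1|2
2|1|2|0
3|1|2|2
step 7: 2|1|2|0
1|0|3|3
3|1|1|2
2|1|2|0
3|1|2|2
step 8: 2|1|2|0
2|0|3|3
0|2|1|2
3|1|2|0
3|1|2|2
step 9: 2|1|2|0
2|0|3|3
1|2|1|2
3|1|2|0
3|1|2|2
step 10: 2|1|2|0
2|0|3|3
2|2|1|2
3|1|2|0
3|1|2|2
step 11: 2|1|2|0
2|0|3|3
3|2|1|2
3|1|2|0
3|1|2|2
step 12: 2|1|2|0
3|0|3|3
1|3|1|2
1|2|2|0
0|2|2|2
step 13: 2|1|2|0
3|0|3|3
2|3|1|2
1|2|2|0
0|2|2|2
step 14: 2|1|2|0
3|0|3|3
3|3|1|2
1|2|2|0
0|2|2|2
step 15: 3|1|2|0
0|2|3|3
2|0|2|2
2|3|2|0
0|2|2|2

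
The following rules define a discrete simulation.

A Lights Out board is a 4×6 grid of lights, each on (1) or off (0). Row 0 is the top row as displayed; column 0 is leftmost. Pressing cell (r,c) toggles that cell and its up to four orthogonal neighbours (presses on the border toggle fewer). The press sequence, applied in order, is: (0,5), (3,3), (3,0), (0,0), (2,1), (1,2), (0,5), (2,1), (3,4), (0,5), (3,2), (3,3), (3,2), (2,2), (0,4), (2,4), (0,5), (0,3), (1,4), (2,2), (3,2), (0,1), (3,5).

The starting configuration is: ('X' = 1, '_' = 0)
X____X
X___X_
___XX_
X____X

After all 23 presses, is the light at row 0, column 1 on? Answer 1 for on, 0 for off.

0

0) X____X
X___X_
___XX_
X____X
1) X___X_
X___XX
___XX_
X____X
2) X___X_
X___XX
____X_
X_XXXX
3) X___X_
X___XX
X___X_
_XXXXX
4) _X__X_
____XX
X___X_
_XXXXX
5) _X__X_
_X__XX
_XX_X_
__XXXX
6) _XX_X_
__XXXX
_X__X_
__XXXX
7) _XX__X
__XXX_
_X__X_
__XXXX
8) _XX__X
_XXXX_
X_X_X_
_XXXXX
9) _XX__X
_XXXX_
X_X___
_XX___
10) _XX_X_
_XXXXX
X_X___
_XX___
11) _XX_X_
_XXXXX
X_____
___X__
12) _XX_X_
_XXXXX
X__X__
__X_X_
13) _XX_X_
_XXXXX
X_XX__
_X_XX_
14) _XX_X_
_X_XXX
XX____
_XXXX_
15) _XXX_X
_X_X_X
XX____
_XXXX_
16) _XXX_X
_X_XXX
XX_XXX
_XXX__
17) _XXXX_
_X_XX_
XX_XXX
_XXX__
18) _X____
_X__X_
XX_XXX
_XXX__
19) _X__X_
_X_X_X
XX_X_X
_XXX__
20) _X__X_
_XXX_X
X_X__X
_X_X__
21) _X__X_
_XXX_X
X____X
__X___
22) X_X_X_
__XX_X
X____X
__X___
23) X_X_X_
__XX_X
X_____
__X_XX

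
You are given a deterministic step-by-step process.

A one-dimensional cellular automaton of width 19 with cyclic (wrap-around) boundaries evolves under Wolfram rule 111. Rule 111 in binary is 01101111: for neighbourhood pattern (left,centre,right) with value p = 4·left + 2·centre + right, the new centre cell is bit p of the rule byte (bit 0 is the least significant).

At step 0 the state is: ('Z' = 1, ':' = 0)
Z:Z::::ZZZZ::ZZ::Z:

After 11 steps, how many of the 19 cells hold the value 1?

14

step 0: Z:Z::::ZZZZ::ZZ::Z:
step 1: ZZZ:ZZZZ::Z:ZZZ:ZZZ
step 2: ::ZZZ::Z:ZZZZ:ZZZ::
step 3: ZZZ:Z:ZZZZ::ZZZ:Z:Z
step 4: ::ZZZZZ::Z:ZZ:ZZZZZ
step 5: :ZZ:::Z:ZZZZZZZ:::Z
step 6: ZZZ:ZZZZZ:::::Z:ZZZ
step 7: ::ZZZ:::Z:ZZZZZZZ::
step 8: ZZZ:Z:ZZZZZ:::::Z:Z
step 9: ::ZZZZZ:::Z:ZZZZZZZ
step 10: :ZZ:::Z:ZZZZZ:::::Z
step 11: ZZZ:ZZZZZ:::Z:ZZZZZ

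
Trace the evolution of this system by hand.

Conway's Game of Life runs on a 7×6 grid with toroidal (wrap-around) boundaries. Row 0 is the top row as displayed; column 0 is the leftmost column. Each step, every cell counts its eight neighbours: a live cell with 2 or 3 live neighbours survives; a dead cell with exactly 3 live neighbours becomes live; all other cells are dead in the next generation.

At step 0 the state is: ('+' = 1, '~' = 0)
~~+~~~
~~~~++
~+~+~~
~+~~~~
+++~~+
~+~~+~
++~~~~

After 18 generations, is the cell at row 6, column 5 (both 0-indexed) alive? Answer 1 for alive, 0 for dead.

[0] ~~+~~~
~~~~++
~+~+~~
~+~~~~
+++~~+
~+~~+~
++~~~~
[1] ++~~~+
~~+++~
+~+~+~
~~~~~~
~~+~~+
~~~~~~
+++~~~
[2] ~~~~++
~~+~+~
~++~++
~+~+~+
~~~~~~
+~+~~~
~~+~~+
[3] ~~~~++
+++~~~
~+~~~+
~+~+~+
+++~~~
~+~~~~
++~+++
[4] ~~~~~~
~++~+~
~~~~++
~~~~++
~~~~~~
~~~++~
~+++~~
[5] ~~~~~~
~~~+++
+~~~~~
~~~~++
~~~+~+
~~~++~
~~+++~
[6] ~~+~~+
~~~~++
+~~+~~
+~~~++
~~~+~+
~~~~~+
~~+~+~
[7] ~~~~~+
+~~+++
+~~+~~
+~~+~~
~~~~~~
~~~+~+
~~~+++
[8] ~~~~~~
+~~+~~
++++~~
~~~~~~
~~~~+~
~~~+~+
+~~+~+
[9] +~~~++
+~~+~~
++++~~
~+++~~
~~~~+~
+~~+~+
+~~~~+
[10] ~+~~+~
~~~+~~
+~~~+~
+~~~+~
++~~++
+~~~~~
~+~~~~
[11] ~~+~~~
~~~+++
~~~++~
~~~++~
~+~~+~
~~~~~~
++~~~~
[12] ++++++
~~+~~+
~~+~~~
~~+~~+
~~~++~
++~~~~
~+~~~~
[13] ~~~+++
~~~~~+
~+++~~
~~+~+~
++++++
+++~~~
~~~++~
[14] ~~~+~+
+~~~~+
~++++~
~~~~~~
~~~~+~
~~~~~~
++~~~~
[15] ~+~~++
++~~~+
++++++
~~+~+~
~~~~~~
~~~~~~
+~~~~~
[16] ~+~~+~
~~~~~~
~~~~~~
+~+~+~
~~~~~~
~~~~~~
+~~~~+
[17] +~~~~+
~~~~~~
~~~~~~
~~~~~~
~~~~~~
~~~~~~
+~~~~+
[18] +~~~~+
~~~~~~
~~~~~~
~~~~~~
~~~~~~
~~~~~~
+~~~~+

1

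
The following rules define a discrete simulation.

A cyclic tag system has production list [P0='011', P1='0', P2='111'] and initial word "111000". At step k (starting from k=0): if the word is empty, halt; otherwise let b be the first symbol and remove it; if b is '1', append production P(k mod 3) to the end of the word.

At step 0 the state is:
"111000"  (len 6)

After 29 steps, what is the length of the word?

21

gen 0: "111000"  (len 6)
gen 1: "11000011"  (len 8)
gen 2: "10000110"  (len 8)
gen 3: "0000110111"  (len 10)
gen 4: "000110111"  (len 9)
gen 5: "00110111"  (len 8)
gen 6: "0110111"  (len 7)
gen 7: "110111"  (len 6)
gen 8: "101110"  (len 6)
gen 9: "01110111"  (len 8)
gen 10: "1110111"  (len 7)
gen 11: "1101110"  (len 7)
gen 12: "101110111"  (len 9)
gen 13: "01110111011"  (len 11)
gen 14: "1110111011"  (len 10)
gen 15: "110111011111"  (len 12)
gen 16: "10111011111011"  (len 14)
gen 17: "01110111110110"  (len 14)
gen 18: "1110111110110"  (len 13)
gen 19: "110111110110011"  (len 15)
gen 20: "101111101100110"  (len 15)
gen 21: "01111101100110111"  (len 17)
gen 22: "1111101100110111"  (len 16)
gen 23: "1111011001101110"  (len 16)
gen 24: "111011001101110111"  (len 18)
gen 25: "11011001101110111011"  (len 20)
gen 26: "10110011011101110110"  (len 20)
gen 27: "0110011011101110110111"  (len 22)
gen 28: "110011011101110110111"  (len 21)
gen 29: "100110111011101101110"  (len 21)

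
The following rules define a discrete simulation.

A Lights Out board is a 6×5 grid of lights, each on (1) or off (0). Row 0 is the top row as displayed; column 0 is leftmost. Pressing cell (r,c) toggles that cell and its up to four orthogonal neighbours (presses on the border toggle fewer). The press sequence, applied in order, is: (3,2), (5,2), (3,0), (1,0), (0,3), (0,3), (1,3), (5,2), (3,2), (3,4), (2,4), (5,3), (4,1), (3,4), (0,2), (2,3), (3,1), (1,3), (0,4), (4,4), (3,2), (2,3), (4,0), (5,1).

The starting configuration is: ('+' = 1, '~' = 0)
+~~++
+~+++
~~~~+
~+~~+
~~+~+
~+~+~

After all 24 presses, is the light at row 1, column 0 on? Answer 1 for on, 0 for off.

0

step 0: +~~++
+~+++
~~~~+
~+~~+
~~+~+
~+~+~
step 1: +~~++
+~+++
~~+~+
~~+++
~~~~+
~+~+~
step 2: +~~++
+~+++
~~+~+
~~+++
~~+~+
~~+~~
step 3: +~~++
+~+++
+~+~+
+++++
+~+~+
~~+~~
step 4: ~~~++
~++++
~~+~+
+++++
+~+~+
~~+~~
step 5: ~~+~~
~++~+
~~+~+
+++++
+~+~+
~~+~~
step 6: ~~~++
~++++
~~+~+
+++++
+~+~+
~~+~~
step 7: ~~~~+
~+~~~
~~+++
+++++
+~+~+
~~+~~
step 8: ~~~~+
~+~~~
~~+++
+++++
+~~~+
~+~+~
step 9: ~~~~+
~+~~~
~~~++
+~~~+
+~+~+
~+~+~
step 10: ~~~~+
~+~~~
~~~+~
+~~+~
+~+~~
~+~+~
step 11: ~~~~+
~+~~+
~~~~+
+~~++
+~+~~
~+~+~
step 12: ~~~~+
~+~~+
~~~~+
+~~++
+~++~
~++~+
step 13: ~~~~+
~+~~+
~~~~+
++~++
~+~+~
~~+~+
step 14: ~~~~+
~+~~+
~~~~~
++~~~
~+~++
~~+~+
step 15: ~++++
~++~+
~~~~~
++~~~
~+~++
~~+~+
step 16: ~++++
~++++
~~+++
++~+~
~+~++
~~+~+
step 17: ~++++
~++++
~++++
~~++~
~~~++
~~+~+
step 18: ~++~+
~+~~~
~++~+
~~++~
~~~++
~~+~+
step 19: ~+++~
~+~~+
~++~+
~~++~
~~~++
~~+~+
step 20: ~+++~
~+~~+
~++~+
~~+++
~~~~~
~~+~~
step 21: ~+++~
~+~~+
~+~~+
~+~~+
~~+~~
~~+~~
step 22: ~+++~
~+~++
~+++~
~+~++
~~+~~
~~+~~
step 23: ~+++~
~+~++
~+++~
++~++
+++~~
+~+~~
step 24: ~+++~
~+~++
~+++~
++~++
+~+~~
~+~~~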